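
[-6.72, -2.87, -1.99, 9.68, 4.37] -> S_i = Random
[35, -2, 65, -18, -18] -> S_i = Random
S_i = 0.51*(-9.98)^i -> [0.51, -5.09, 50.8, -506.95, 5059.32]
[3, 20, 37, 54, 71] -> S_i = 3 + 17*i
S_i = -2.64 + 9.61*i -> [-2.64, 6.97, 16.58, 26.19, 35.8]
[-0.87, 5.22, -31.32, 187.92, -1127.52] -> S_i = -0.87*(-6.00)^i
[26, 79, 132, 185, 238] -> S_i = 26 + 53*i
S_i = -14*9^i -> [-14, -126, -1134, -10206, -91854]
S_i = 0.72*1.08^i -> [0.72, 0.78, 0.84, 0.91, 0.98]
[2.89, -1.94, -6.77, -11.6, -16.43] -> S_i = 2.89 + -4.83*i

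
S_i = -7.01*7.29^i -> [-7.01, -51.1, -372.54, -2715.82, -19798.31]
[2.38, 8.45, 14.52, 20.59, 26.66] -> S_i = 2.38 + 6.07*i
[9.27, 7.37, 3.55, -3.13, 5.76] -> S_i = Random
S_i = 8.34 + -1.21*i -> [8.34, 7.13, 5.92, 4.71, 3.5]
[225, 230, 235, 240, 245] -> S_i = 225 + 5*i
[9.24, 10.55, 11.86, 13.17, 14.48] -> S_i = 9.24 + 1.31*i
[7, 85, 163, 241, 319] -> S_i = 7 + 78*i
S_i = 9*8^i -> [9, 72, 576, 4608, 36864]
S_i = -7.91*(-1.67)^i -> [-7.91, 13.21, -22.06, 36.84, -61.52]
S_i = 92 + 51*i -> [92, 143, 194, 245, 296]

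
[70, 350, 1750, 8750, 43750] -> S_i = 70*5^i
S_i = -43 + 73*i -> [-43, 30, 103, 176, 249]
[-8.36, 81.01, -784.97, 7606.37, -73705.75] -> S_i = -8.36*(-9.69)^i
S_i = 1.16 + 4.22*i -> [1.16, 5.38, 9.6, 13.82, 18.04]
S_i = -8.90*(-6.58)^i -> [-8.9, 58.56, -385.34, 2535.52, -16683.75]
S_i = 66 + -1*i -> [66, 65, 64, 63, 62]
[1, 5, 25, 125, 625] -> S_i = 1*5^i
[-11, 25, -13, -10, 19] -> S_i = Random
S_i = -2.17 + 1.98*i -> [-2.17, -0.19, 1.79, 3.77, 5.75]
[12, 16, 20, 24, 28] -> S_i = 12 + 4*i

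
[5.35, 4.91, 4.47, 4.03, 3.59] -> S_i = 5.35 + -0.44*i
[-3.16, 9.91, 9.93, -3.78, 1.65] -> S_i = Random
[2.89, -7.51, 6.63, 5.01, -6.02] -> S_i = Random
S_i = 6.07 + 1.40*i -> [6.07, 7.47, 8.87, 10.27, 11.67]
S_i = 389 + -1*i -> [389, 388, 387, 386, 385]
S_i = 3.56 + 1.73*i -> [3.56, 5.29, 7.02, 8.75, 10.48]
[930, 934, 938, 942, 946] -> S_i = 930 + 4*i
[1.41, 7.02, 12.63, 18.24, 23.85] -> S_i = 1.41 + 5.61*i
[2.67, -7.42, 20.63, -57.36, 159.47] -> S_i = 2.67*(-2.78)^i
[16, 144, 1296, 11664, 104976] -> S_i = 16*9^i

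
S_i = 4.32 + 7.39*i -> [4.32, 11.71, 19.1, 26.49, 33.88]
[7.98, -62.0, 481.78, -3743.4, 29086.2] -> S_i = 7.98*(-7.77)^i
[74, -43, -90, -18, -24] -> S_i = Random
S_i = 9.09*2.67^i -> [9.09, 24.27, 64.8, 173.02, 461.96]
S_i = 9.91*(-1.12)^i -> [9.91, -11.1, 12.43, -13.92, 15.59]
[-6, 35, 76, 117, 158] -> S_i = -6 + 41*i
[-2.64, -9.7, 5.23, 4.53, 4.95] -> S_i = Random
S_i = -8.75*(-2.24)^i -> [-8.75, 19.6, -43.9, 98.34, -220.29]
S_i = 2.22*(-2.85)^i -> [2.22, -6.33, 18.03, -51.39, 146.46]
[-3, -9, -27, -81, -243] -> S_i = -3*3^i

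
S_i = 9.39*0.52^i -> [9.39, 4.88, 2.54, 1.32, 0.69]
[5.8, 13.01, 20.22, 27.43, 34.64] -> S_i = 5.80 + 7.21*i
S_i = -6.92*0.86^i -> [-6.92, -5.95, -5.12, -4.4, -3.79]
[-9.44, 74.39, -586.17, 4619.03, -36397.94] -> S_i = -9.44*(-7.88)^i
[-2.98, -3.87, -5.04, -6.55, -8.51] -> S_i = -2.98*1.30^i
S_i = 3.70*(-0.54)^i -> [3.7, -2.0, 1.08, -0.58, 0.31]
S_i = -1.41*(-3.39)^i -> [-1.41, 4.78, -16.2, 54.93, -186.22]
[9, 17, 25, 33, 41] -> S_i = 9 + 8*i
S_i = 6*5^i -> [6, 30, 150, 750, 3750]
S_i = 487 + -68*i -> [487, 419, 351, 283, 215]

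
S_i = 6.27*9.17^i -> [6.27, 57.5, 527.24, 4834.77, 44334.81]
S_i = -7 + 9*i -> [-7, 2, 11, 20, 29]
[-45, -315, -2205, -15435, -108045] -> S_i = -45*7^i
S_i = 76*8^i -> [76, 608, 4864, 38912, 311296]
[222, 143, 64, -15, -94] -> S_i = 222 + -79*i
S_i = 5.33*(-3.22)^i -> [5.33, -17.16, 55.26, -177.95, 572.99]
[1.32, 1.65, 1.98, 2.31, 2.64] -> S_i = 1.32 + 0.33*i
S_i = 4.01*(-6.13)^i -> [4.01, -24.58, 150.68, -923.69, 5662.21]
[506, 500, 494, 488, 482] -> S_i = 506 + -6*i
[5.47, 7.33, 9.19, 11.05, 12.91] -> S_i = 5.47 + 1.86*i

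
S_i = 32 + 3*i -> [32, 35, 38, 41, 44]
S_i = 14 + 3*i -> [14, 17, 20, 23, 26]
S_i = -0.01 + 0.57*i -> [-0.01, 0.56, 1.13, 1.7, 2.27]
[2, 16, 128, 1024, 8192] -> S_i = 2*8^i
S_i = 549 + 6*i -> [549, 555, 561, 567, 573]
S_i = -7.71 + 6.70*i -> [-7.71, -1.01, 5.69, 12.39, 19.09]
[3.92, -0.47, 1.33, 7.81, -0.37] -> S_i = Random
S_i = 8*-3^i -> [8, -24, 72, -216, 648]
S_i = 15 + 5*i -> [15, 20, 25, 30, 35]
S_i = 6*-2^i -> [6, -12, 24, -48, 96]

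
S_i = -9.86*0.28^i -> [-9.86, -2.76, -0.77, -0.22, -0.06]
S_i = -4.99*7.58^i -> [-4.99, -37.82, -286.71, -2173.24, -16473.18]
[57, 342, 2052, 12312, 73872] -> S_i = 57*6^i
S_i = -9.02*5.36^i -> [-9.02, -48.35, -259.14, -1389.0, -7445.02]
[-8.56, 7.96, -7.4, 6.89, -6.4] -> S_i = -8.56*(-0.93)^i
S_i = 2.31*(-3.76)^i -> [2.31, -8.69, 32.66, -122.79, 461.7]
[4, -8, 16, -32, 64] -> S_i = 4*-2^i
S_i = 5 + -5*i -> [5, 0, -5, -10, -15]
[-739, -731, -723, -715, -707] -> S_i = -739 + 8*i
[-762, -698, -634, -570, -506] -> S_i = -762 + 64*i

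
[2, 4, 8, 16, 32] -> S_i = 2*2^i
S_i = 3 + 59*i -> [3, 62, 121, 180, 239]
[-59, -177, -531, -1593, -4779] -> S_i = -59*3^i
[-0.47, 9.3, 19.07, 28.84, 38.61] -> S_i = -0.47 + 9.77*i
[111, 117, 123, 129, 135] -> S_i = 111 + 6*i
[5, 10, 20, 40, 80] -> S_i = 5*2^i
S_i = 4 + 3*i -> [4, 7, 10, 13, 16]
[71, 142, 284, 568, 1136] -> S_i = 71*2^i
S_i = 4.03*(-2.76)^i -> [4.03, -11.12, 30.7, -84.73, 233.85]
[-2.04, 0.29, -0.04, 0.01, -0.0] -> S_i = -2.04*(-0.14)^i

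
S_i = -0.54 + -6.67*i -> [-0.54, -7.21, -13.88, -20.55, -27.22]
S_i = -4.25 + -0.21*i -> [-4.25, -4.46, -4.67, -4.88, -5.09]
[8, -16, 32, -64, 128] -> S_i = 8*-2^i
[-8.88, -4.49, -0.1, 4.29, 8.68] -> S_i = -8.88 + 4.39*i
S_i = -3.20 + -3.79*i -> [-3.2, -6.99, -10.78, -14.57, -18.36]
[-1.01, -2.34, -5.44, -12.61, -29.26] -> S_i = -1.01*2.32^i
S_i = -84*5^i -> [-84, -420, -2100, -10500, -52500]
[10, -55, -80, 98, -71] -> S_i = Random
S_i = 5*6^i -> [5, 30, 180, 1080, 6480]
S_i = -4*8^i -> [-4, -32, -256, -2048, -16384]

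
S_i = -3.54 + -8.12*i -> [-3.54, -11.66, -19.78, -27.9, -36.02]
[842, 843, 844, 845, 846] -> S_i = 842 + 1*i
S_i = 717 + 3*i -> [717, 720, 723, 726, 729]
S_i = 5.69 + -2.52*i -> [5.69, 3.17, 0.65, -1.87, -4.39]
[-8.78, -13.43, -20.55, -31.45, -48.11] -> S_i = -8.78*1.53^i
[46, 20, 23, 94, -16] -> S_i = Random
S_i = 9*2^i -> [9, 18, 36, 72, 144]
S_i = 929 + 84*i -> [929, 1013, 1097, 1181, 1265]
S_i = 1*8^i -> [1, 8, 64, 512, 4096]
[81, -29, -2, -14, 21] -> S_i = Random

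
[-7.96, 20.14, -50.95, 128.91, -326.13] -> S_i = -7.96*(-2.53)^i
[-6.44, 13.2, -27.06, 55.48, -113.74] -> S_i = -6.44*(-2.05)^i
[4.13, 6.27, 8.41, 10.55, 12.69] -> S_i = 4.13 + 2.14*i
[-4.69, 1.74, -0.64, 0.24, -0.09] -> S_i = -4.69*(-0.37)^i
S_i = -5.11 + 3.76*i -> [-5.11, -1.35, 2.41, 6.17, 9.93]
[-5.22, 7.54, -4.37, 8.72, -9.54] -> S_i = Random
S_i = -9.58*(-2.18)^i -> [-9.58, 20.88, -45.53, 99.25, -216.37]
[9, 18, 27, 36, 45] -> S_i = 9 + 9*i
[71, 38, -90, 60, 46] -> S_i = Random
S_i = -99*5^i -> [-99, -495, -2475, -12375, -61875]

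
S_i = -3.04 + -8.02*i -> [-3.04, -11.06, -19.08, -27.1, -35.12]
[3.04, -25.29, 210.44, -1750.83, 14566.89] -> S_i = 3.04*(-8.32)^i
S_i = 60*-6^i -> [60, -360, 2160, -12960, 77760]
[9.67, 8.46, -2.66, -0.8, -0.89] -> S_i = Random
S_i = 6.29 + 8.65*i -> [6.29, 14.94, 23.59, 32.24, 40.89]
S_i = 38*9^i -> [38, 342, 3078, 27702, 249318]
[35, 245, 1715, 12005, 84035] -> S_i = 35*7^i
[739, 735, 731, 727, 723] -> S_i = 739 + -4*i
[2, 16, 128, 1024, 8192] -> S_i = 2*8^i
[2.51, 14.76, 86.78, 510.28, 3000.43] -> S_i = 2.51*5.88^i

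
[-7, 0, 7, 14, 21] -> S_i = -7 + 7*i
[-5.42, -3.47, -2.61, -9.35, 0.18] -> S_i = Random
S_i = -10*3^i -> [-10, -30, -90, -270, -810]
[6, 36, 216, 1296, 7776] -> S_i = 6*6^i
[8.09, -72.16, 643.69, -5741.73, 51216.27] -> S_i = 8.09*(-8.92)^i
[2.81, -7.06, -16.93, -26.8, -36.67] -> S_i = 2.81 + -9.87*i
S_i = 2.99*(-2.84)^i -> [2.99, -8.49, 24.12, -68.49, 194.51]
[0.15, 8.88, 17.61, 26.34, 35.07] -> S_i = 0.15 + 8.73*i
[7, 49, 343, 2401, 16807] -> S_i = 7*7^i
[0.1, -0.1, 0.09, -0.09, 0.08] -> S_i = 0.10*(-0.95)^i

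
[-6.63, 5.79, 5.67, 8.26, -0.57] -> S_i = Random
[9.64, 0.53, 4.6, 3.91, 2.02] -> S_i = Random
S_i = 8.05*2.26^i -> [8.05, 18.19, 41.12, 92.92, 210.01]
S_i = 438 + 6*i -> [438, 444, 450, 456, 462]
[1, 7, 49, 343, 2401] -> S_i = 1*7^i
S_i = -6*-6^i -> [-6, 36, -216, 1296, -7776]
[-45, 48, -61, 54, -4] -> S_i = Random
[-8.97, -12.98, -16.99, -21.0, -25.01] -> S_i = -8.97 + -4.01*i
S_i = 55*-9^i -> [55, -495, 4455, -40095, 360855]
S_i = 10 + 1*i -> [10, 11, 12, 13, 14]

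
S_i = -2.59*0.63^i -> [-2.59, -1.63, -1.03, -0.65, -0.41]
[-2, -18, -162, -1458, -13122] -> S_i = -2*9^i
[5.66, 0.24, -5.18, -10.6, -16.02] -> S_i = 5.66 + -5.42*i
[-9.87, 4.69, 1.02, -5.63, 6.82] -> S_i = Random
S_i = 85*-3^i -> [85, -255, 765, -2295, 6885]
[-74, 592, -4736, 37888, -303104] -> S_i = -74*-8^i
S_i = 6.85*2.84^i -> [6.85, 19.45, 55.25, 156.91, 445.62]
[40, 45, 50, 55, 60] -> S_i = 40 + 5*i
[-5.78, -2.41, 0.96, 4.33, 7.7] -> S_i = -5.78 + 3.37*i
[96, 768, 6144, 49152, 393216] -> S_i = 96*8^i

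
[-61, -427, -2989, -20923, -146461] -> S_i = -61*7^i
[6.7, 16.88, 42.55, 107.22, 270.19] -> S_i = 6.70*2.52^i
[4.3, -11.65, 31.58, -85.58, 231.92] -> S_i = 4.30*(-2.71)^i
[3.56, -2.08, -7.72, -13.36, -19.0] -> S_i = 3.56 + -5.64*i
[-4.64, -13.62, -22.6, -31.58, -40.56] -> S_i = -4.64 + -8.98*i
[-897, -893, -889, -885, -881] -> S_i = -897 + 4*i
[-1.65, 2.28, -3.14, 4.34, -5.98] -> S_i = -1.65*(-1.38)^i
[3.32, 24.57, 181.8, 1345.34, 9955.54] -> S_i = 3.32*7.40^i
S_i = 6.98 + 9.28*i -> [6.98, 16.26, 25.54, 34.82, 44.1]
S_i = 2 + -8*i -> [2, -6, -14, -22, -30]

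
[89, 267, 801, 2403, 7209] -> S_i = 89*3^i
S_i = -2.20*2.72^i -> [-2.2, -5.98, -16.28, -44.27, -120.42]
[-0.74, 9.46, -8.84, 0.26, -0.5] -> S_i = Random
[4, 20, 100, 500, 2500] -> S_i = 4*5^i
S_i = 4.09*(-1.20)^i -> [4.09, -4.91, 5.89, -7.07, 8.48]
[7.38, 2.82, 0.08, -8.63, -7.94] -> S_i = Random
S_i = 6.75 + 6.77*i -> [6.75, 13.52, 20.29, 27.06, 33.83]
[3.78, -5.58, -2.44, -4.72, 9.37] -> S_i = Random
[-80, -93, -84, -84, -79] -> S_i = Random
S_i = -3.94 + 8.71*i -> [-3.94, 4.77, 13.48, 22.19, 30.9]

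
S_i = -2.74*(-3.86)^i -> [-2.74, 10.58, -40.82, 157.58, -608.27]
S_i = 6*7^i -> [6, 42, 294, 2058, 14406]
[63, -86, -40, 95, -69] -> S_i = Random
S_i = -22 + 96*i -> [-22, 74, 170, 266, 362]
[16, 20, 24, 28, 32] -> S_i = 16 + 4*i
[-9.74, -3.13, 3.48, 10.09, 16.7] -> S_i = -9.74 + 6.61*i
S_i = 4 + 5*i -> [4, 9, 14, 19, 24]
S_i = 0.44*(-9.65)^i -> [0.44, -4.25, 40.97, -395.4, 3815.59]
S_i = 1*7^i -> [1, 7, 49, 343, 2401]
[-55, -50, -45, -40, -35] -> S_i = -55 + 5*i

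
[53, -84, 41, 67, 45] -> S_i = Random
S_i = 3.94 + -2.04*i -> [3.94, 1.9, -0.14, -2.18, -4.22]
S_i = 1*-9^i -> [1, -9, 81, -729, 6561]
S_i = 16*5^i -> [16, 80, 400, 2000, 10000]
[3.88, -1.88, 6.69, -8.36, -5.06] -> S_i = Random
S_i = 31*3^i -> [31, 93, 279, 837, 2511]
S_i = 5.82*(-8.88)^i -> [5.82, -51.68, 458.93, -4075.32, 36188.86]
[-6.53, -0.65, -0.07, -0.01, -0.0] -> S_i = -6.53*0.10^i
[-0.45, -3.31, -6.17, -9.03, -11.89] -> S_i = -0.45 + -2.86*i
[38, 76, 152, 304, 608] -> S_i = 38*2^i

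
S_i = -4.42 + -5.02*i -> [-4.42, -9.44, -14.46, -19.48, -24.5]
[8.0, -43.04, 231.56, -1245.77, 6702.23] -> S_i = 8.00*(-5.38)^i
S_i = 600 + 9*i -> [600, 609, 618, 627, 636]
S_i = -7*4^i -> [-7, -28, -112, -448, -1792]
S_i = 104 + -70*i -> [104, 34, -36, -106, -176]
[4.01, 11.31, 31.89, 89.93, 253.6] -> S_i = 4.01*2.82^i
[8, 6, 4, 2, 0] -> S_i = 8 + -2*i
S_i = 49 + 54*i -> [49, 103, 157, 211, 265]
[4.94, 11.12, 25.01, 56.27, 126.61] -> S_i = 4.94*2.25^i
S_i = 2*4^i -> [2, 8, 32, 128, 512]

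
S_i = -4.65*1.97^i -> [-4.65, -9.16, -18.05, -35.55, -70.04]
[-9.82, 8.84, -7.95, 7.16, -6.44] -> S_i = -9.82*(-0.90)^i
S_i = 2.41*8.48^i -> [2.41, 20.44, 173.3, 1469.62, 12462.36]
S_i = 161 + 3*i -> [161, 164, 167, 170, 173]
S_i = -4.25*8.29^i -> [-4.25, -35.23, -292.08, -2421.32, -20072.76]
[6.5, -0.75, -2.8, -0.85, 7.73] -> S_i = Random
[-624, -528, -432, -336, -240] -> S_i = -624 + 96*i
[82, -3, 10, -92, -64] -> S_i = Random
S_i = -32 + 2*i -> [-32, -30, -28, -26, -24]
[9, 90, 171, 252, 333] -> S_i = 9 + 81*i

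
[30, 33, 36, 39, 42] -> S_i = 30 + 3*i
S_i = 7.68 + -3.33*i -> [7.68, 4.35, 1.02, -2.31, -5.64]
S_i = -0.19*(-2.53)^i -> [-0.19, 0.48, -1.22, 3.08, -7.78]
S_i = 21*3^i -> [21, 63, 189, 567, 1701]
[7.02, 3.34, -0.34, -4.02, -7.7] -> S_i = 7.02 + -3.68*i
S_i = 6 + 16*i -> [6, 22, 38, 54, 70]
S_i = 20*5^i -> [20, 100, 500, 2500, 12500]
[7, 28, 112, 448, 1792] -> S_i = 7*4^i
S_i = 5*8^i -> [5, 40, 320, 2560, 20480]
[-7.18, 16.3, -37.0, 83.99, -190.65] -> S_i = -7.18*(-2.27)^i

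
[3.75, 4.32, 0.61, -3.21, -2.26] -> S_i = Random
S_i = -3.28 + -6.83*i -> [-3.28, -10.11, -16.94, -23.77, -30.6]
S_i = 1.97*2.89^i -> [1.97, 5.69, 16.45, 47.55, 137.42]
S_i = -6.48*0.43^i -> [-6.48, -2.79, -1.2, -0.52, -0.22]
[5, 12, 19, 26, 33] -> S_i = 5 + 7*i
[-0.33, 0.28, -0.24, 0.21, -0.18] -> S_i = -0.33*(-0.86)^i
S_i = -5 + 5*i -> [-5, 0, 5, 10, 15]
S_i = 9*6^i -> [9, 54, 324, 1944, 11664]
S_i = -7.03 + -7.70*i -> [-7.03, -14.73, -22.43, -30.13, -37.83]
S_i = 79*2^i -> [79, 158, 316, 632, 1264]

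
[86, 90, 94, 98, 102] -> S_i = 86 + 4*i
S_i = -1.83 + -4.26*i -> [-1.83, -6.09, -10.35, -14.61, -18.87]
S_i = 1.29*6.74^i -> [1.29, 8.69, 58.6, 394.97, 2662.13]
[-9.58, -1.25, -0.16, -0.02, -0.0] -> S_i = -9.58*0.13^i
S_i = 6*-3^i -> [6, -18, 54, -162, 486]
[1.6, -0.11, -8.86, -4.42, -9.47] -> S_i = Random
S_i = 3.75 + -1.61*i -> [3.75, 2.14, 0.53, -1.08, -2.69]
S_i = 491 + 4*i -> [491, 495, 499, 503, 507]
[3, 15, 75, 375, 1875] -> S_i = 3*5^i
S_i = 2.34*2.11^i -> [2.34, 4.94, 10.42, 21.98, 46.38]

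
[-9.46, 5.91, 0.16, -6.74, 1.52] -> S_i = Random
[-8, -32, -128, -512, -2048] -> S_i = -8*4^i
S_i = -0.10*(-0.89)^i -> [-0.1, 0.09, -0.08, 0.07, -0.06]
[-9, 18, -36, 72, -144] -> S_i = -9*-2^i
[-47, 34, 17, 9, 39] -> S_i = Random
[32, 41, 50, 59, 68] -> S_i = 32 + 9*i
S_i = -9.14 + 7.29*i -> [-9.14, -1.85, 5.44, 12.73, 20.02]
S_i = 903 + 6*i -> [903, 909, 915, 921, 927]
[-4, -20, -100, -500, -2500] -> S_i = -4*5^i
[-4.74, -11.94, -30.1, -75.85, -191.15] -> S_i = -4.74*2.52^i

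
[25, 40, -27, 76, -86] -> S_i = Random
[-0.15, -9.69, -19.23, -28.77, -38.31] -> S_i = -0.15 + -9.54*i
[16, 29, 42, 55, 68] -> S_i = 16 + 13*i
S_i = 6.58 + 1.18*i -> [6.58, 7.76, 8.94, 10.12, 11.3]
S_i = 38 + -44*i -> [38, -6, -50, -94, -138]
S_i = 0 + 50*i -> [0, 50, 100, 150, 200]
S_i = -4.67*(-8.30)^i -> [-4.67, 38.76, -321.72, 2670.25, -22163.04]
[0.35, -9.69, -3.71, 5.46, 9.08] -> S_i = Random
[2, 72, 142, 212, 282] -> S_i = 2 + 70*i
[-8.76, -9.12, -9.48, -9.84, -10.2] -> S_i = -8.76 + -0.36*i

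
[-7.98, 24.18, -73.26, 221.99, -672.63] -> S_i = -7.98*(-3.03)^i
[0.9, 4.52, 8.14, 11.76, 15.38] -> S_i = 0.90 + 3.62*i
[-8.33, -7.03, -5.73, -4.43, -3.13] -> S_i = -8.33 + 1.30*i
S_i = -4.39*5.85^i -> [-4.39, -25.68, -150.24, -878.89, -5141.48]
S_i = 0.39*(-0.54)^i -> [0.39, -0.21, 0.11, -0.06, 0.03]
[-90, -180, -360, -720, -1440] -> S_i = -90*2^i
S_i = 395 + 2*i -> [395, 397, 399, 401, 403]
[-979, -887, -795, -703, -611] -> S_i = -979 + 92*i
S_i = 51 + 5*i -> [51, 56, 61, 66, 71]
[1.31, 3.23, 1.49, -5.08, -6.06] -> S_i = Random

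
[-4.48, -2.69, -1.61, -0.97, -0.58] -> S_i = -4.48*0.60^i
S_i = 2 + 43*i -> [2, 45, 88, 131, 174]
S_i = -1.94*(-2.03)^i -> [-1.94, 3.94, -7.99, 16.23, -32.94]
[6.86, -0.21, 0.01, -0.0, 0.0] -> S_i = 6.86*(-0.03)^i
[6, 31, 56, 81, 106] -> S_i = 6 + 25*i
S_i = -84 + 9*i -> [-84, -75, -66, -57, -48]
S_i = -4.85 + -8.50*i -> [-4.85, -13.35, -21.85, -30.35, -38.85]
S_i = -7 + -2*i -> [-7, -9, -11, -13, -15]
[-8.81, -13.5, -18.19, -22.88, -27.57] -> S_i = -8.81 + -4.69*i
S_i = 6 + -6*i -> [6, 0, -6, -12, -18]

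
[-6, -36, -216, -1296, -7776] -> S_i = -6*6^i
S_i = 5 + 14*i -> [5, 19, 33, 47, 61]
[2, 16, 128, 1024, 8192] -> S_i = 2*8^i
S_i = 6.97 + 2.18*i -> [6.97, 9.15, 11.33, 13.51, 15.69]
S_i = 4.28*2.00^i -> [4.28, 8.56, 17.12, 34.24, 68.48]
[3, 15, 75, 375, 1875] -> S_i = 3*5^i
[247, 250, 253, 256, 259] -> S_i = 247 + 3*i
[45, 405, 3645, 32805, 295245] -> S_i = 45*9^i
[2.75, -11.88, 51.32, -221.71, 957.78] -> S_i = 2.75*(-4.32)^i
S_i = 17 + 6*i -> [17, 23, 29, 35, 41]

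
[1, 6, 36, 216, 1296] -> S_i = 1*6^i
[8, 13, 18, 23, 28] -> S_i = 8 + 5*i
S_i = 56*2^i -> [56, 112, 224, 448, 896]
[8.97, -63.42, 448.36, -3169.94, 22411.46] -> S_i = 8.97*(-7.07)^i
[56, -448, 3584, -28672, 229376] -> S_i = 56*-8^i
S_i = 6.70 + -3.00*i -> [6.7, 3.7, 0.7, -2.3, -5.3]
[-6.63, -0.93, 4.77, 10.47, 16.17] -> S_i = -6.63 + 5.70*i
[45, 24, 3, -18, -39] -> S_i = 45 + -21*i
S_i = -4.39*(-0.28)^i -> [-4.39, 1.23, -0.34, 0.1, -0.03]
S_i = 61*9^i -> [61, 549, 4941, 44469, 400221]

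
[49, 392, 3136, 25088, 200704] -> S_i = 49*8^i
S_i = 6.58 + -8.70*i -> [6.58, -2.12, -10.82, -19.52, -28.22]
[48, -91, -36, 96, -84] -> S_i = Random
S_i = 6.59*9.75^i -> [6.59, 64.25, 626.46, 6108.0, 59553.03]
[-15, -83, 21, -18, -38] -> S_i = Random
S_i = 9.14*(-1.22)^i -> [9.14, -11.15, 13.6, -16.6, 20.25]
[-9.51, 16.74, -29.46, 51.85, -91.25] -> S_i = -9.51*(-1.76)^i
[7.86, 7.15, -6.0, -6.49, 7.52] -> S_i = Random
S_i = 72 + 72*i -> [72, 144, 216, 288, 360]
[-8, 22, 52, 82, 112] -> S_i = -8 + 30*i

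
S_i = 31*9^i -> [31, 279, 2511, 22599, 203391]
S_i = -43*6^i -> [-43, -258, -1548, -9288, -55728]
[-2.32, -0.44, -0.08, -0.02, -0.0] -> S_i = -2.32*0.19^i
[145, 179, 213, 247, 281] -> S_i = 145 + 34*i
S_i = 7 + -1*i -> [7, 6, 5, 4, 3]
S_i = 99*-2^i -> [99, -198, 396, -792, 1584]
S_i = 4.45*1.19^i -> [4.45, 5.3, 6.3, 7.5, 8.92]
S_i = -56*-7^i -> [-56, 392, -2744, 19208, -134456]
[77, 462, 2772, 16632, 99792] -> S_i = 77*6^i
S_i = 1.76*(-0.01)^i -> [1.76, -0.02, 0.0, -0.0, 0.0]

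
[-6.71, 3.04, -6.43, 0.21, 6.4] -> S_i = Random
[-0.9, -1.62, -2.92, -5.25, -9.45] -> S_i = -0.90*1.80^i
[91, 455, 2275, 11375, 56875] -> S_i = 91*5^i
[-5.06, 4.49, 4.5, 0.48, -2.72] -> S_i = Random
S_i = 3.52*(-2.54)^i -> [3.52, -8.94, 22.71, -57.68, 146.51]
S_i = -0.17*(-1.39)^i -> [-0.17, 0.24, -0.33, 0.46, -0.63]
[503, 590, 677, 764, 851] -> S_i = 503 + 87*i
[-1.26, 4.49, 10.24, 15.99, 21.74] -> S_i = -1.26 + 5.75*i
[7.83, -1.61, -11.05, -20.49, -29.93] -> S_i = 7.83 + -9.44*i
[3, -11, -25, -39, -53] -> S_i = 3 + -14*i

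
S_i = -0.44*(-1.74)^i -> [-0.44, 0.77, -1.33, 2.32, -4.03]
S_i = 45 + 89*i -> [45, 134, 223, 312, 401]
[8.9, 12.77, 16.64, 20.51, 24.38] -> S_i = 8.90 + 3.87*i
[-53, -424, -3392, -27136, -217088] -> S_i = -53*8^i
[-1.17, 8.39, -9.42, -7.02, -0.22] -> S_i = Random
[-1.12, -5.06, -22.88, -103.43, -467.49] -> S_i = -1.12*4.52^i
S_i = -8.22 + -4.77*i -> [-8.22, -12.99, -17.76, -22.53, -27.3]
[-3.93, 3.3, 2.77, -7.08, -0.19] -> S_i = Random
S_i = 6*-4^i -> [6, -24, 96, -384, 1536]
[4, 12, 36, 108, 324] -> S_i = 4*3^i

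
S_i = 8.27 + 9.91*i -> [8.27, 18.18, 28.09, 38.0, 47.91]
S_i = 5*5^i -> [5, 25, 125, 625, 3125]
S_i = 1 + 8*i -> [1, 9, 17, 25, 33]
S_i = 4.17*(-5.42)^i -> [4.17, -22.6, 122.5, -663.95, 3598.6]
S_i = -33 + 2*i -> [-33, -31, -29, -27, -25]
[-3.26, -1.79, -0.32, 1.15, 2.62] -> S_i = -3.26 + 1.47*i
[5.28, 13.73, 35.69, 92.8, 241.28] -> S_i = 5.28*2.60^i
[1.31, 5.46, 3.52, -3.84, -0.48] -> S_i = Random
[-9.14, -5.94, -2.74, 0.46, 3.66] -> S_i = -9.14 + 3.20*i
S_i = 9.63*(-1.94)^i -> [9.63, -18.68, 36.24, -70.31, 136.41]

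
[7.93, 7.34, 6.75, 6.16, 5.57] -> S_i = 7.93 + -0.59*i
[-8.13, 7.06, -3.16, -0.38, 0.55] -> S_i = Random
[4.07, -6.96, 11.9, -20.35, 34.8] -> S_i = 4.07*(-1.71)^i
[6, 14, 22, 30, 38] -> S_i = 6 + 8*i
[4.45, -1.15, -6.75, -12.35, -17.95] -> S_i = 4.45 + -5.60*i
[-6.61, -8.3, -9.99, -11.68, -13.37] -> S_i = -6.61 + -1.69*i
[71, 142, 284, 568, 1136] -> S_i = 71*2^i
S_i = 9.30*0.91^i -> [9.3, 8.46, 7.7, 7.01, 6.38]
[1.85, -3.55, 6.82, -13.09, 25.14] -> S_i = 1.85*(-1.92)^i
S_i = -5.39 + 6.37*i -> [-5.39, 0.98, 7.35, 13.72, 20.09]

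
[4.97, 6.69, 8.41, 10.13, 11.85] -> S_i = 4.97 + 1.72*i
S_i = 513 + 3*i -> [513, 516, 519, 522, 525]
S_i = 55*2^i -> [55, 110, 220, 440, 880]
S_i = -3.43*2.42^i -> [-3.43, -8.3, -20.09, -48.61, -117.64]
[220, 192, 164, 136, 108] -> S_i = 220 + -28*i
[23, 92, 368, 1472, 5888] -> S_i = 23*4^i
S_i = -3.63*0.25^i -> [-3.63, -0.91, -0.23, -0.06, -0.01]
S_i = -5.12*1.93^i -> [-5.12, -9.88, -19.07, -36.81, -71.04]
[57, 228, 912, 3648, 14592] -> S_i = 57*4^i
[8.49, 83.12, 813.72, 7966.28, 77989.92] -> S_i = 8.49*9.79^i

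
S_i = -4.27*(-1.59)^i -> [-4.27, 6.79, -10.79, 17.16, -27.29]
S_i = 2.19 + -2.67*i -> [2.19, -0.48, -3.15, -5.82, -8.49]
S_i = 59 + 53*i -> [59, 112, 165, 218, 271]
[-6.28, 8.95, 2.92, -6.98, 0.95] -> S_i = Random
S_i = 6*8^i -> [6, 48, 384, 3072, 24576]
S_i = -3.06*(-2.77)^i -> [-3.06, 8.48, -23.48, 65.04, -180.15]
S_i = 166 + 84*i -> [166, 250, 334, 418, 502]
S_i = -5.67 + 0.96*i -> [-5.67, -4.71, -3.75, -2.79, -1.83]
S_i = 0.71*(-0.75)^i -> [0.71, -0.53, 0.4, -0.3, 0.22]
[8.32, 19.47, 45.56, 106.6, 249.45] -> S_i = 8.32*2.34^i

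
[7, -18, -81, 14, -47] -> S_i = Random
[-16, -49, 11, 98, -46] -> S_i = Random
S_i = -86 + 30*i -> [-86, -56, -26, 4, 34]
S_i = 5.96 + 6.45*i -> [5.96, 12.41, 18.86, 25.31, 31.76]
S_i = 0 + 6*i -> [0, 6, 12, 18, 24]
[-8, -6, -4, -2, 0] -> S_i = -8 + 2*i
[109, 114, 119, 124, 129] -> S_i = 109 + 5*i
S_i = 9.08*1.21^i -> [9.08, 10.99, 13.29, 16.09, 19.46]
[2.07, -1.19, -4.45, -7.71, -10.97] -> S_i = 2.07 + -3.26*i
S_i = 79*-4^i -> [79, -316, 1264, -5056, 20224]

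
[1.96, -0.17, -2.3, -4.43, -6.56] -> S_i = 1.96 + -2.13*i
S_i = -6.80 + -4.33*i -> [-6.8, -11.13, -15.46, -19.79, -24.12]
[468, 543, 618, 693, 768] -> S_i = 468 + 75*i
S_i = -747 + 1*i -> [-747, -746, -745, -744, -743]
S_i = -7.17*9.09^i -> [-7.17, -65.18, -592.44, -5385.31, -48952.48]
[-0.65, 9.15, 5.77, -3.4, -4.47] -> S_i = Random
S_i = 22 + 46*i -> [22, 68, 114, 160, 206]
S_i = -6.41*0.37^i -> [-6.41, -2.37, -0.88, -0.32, -0.12]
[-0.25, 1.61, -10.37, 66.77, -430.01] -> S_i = -0.25*(-6.44)^i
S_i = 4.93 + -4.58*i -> [4.93, 0.35, -4.23, -8.81, -13.39]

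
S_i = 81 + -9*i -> [81, 72, 63, 54, 45]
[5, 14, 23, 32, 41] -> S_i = 5 + 9*i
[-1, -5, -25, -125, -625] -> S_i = -1*5^i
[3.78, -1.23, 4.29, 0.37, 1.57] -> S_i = Random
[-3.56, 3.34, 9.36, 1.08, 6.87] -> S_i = Random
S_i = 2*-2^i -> [2, -4, 8, -16, 32]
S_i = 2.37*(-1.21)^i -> [2.37, -2.87, 3.47, -4.2, 5.08]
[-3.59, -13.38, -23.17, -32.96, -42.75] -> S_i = -3.59 + -9.79*i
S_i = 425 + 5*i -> [425, 430, 435, 440, 445]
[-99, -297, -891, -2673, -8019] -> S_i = -99*3^i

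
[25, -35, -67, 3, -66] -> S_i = Random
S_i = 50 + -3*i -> [50, 47, 44, 41, 38]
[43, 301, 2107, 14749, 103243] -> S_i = 43*7^i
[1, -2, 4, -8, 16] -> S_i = 1*-2^i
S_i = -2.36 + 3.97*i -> [-2.36, 1.61, 5.58, 9.55, 13.52]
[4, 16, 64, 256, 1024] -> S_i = 4*4^i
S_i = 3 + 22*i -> [3, 25, 47, 69, 91]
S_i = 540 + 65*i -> [540, 605, 670, 735, 800]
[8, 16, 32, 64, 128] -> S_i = 8*2^i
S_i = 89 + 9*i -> [89, 98, 107, 116, 125]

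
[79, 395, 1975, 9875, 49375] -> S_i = 79*5^i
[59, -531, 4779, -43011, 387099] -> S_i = 59*-9^i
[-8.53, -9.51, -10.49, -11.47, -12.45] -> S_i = -8.53 + -0.98*i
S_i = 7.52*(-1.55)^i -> [7.52, -11.66, 18.07, -28.0, 43.41]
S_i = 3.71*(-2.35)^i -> [3.71, -8.72, 20.49, -48.15, 113.15]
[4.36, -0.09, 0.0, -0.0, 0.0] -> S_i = 4.36*(-0.02)^i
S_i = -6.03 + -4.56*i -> [-6.03, -10.59, -15.15, -19.71, -24.27]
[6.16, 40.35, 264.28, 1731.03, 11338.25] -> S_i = 6.16*6.55^i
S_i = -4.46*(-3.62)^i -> [-4.46, 16.15, -58.45, 211.57, -765.89]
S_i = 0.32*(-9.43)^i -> [0.32, -3.02, 28.46, -268.34, 2530.44]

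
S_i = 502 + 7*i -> [502, 509, 516, 523, 530]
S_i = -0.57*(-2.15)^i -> [-0.57, 1.23, -2.63, 5.66, -12.18]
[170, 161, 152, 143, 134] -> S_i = 170 + -9*i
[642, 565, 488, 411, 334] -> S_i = 642 + -77*i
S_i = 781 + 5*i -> [781, 786, 791, 796, 801]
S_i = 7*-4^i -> [7, -28, 112, -448, 1792]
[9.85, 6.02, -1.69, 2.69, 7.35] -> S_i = Random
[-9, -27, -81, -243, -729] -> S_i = -9*3^i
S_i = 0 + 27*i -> [0, 27, 54, 81, 108]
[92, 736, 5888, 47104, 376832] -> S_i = 92*8^i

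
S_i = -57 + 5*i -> [-57, -52, -47, -42, -37]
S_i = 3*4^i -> [3, 12, 48, 192, 768]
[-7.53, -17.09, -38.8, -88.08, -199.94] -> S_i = -7.53*2.27^i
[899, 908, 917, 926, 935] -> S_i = 899 + 9*i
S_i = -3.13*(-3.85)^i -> [-3.13, 12.05, -46.39, 178.62, -687.68]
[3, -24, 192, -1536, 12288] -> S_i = 3*-8^i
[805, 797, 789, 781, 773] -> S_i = 805 + -8*i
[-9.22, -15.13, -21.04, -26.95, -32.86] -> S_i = -9.22 + -5.91*i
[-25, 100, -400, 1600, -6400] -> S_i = -25*-4^i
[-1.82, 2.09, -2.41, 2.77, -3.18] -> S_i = -1.82*(-1.15)^i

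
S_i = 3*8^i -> [3, 24, 192, 1536, 12288]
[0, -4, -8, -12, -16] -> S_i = 0 + -4*i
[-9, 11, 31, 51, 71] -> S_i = -9 + 20*i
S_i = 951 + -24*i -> [951, 927, 903, 879, 855]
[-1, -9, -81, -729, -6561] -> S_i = -1*9^i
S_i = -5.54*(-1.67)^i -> [-5.54, 9.25, -15.45, 25.8, -43.09]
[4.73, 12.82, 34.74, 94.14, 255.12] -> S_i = 4.73*2.71^i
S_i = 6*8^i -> [6, 48, 384, 3072, 24576]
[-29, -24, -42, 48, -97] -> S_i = Random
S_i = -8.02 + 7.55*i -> [-8.02, -0.47, 7.08, 14.63, 22.18]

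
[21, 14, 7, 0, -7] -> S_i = 21 + -7*i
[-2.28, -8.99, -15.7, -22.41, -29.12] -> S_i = -2.28 + -6.71*i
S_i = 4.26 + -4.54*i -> [4.26, -0.28, -4.82, -9.36, -13.9]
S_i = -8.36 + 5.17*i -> [-8.36, -3.19, 1.98, 7.15, 12.32]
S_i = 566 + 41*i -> [566, 607, 648, 689, 730]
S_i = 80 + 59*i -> [80, 139, 198, 257, 316]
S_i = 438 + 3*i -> [438, 441, 444, 447, 450]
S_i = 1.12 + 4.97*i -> [1.12, 6.09, 11.06, 16.03, 21.0]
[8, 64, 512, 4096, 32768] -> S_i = 8*8^i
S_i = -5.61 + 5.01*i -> [-5.61, -0.6, 4.41, 9.42, 14.43]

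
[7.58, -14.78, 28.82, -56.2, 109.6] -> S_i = 7.58*(-1.95)^i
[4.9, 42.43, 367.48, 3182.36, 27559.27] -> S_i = 4.90*8.66^i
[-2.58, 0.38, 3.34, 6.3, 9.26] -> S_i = -2.58 + 2.96*i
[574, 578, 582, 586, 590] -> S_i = 574 + 4*i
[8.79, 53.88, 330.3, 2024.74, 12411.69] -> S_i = 8.79*6.13^i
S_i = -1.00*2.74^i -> [-1.0, -2.74, -7.51, -20.57, -56.36]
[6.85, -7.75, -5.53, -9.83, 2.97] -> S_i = Random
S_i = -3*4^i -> [-3, -12, -48, -192, -768]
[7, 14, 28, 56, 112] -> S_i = 7*2^i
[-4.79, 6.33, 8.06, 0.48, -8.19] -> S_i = Random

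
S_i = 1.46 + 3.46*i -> [1.46, 4.92, 8.38, 11.84, 15.3]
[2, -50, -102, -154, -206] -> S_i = 2 + -52*i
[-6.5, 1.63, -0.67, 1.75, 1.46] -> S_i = Random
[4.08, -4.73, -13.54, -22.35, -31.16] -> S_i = 4.08 + -8.81*i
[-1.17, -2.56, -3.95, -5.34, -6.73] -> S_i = -1.17 + -1.39*i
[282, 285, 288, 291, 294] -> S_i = 282 + 3*i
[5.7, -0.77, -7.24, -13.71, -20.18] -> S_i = 5.70 + -6.47*i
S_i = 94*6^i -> [94, 564, 3384, 20304, 121824]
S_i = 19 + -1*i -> [19, 18, 17, 16, 15]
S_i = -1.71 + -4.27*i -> [-1.71, -5.98, -10.25, -14.52, -18.79]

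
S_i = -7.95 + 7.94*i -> [-7.95, -0.01, 7.93, 15.87, 23.81]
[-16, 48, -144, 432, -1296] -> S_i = -16*-3^i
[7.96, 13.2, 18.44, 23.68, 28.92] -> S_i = 7.96 + 5.24*i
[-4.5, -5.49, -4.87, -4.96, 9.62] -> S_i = Random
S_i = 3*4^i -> [3, 12, 48, 192, 768]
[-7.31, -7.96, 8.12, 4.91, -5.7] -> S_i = Random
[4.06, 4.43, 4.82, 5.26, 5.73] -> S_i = 4.06*1.09^i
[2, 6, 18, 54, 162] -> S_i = 2*3^i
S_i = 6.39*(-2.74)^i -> [6.39, -17.51, 47.97, -131.45, 360.17]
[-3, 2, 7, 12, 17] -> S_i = -3 + 5*i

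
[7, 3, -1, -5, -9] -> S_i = 7 + -4*i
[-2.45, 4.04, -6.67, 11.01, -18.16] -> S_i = -2.45*(-1.65)^i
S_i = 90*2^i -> [90, 180, 360, 720, 1440]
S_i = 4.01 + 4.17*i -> [4.01, 8.18, 12.35, 16.52, 20.69]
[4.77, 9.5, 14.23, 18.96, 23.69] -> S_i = 4.77 + 4.73*i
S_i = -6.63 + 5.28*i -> [-6.63, -1.35, 3.93, 9.21, 14.49]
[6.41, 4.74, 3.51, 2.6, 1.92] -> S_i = 6.41*0.74^i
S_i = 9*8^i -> [9, 72, 576, 4608, 36864]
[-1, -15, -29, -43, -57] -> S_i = -1 + -14*i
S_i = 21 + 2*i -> [21, 23, 25, 27, 29]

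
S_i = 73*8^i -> [73, 584, 4672, 37376, 299008]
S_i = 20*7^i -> [20, 140, 980, 6860, 48020]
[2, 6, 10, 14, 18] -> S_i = 2 + 4*i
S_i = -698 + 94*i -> [-698, -604, -510, -416, -322]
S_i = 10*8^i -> [10, 80, 640, 5120, 40960]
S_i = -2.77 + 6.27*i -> [-2.77, 3.5, 9.77, 16.04, 22.31]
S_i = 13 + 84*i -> [13, 97, 181, 265, 349]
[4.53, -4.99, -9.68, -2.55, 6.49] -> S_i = Random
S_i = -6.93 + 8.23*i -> [-6.93, 1.3, 9.53, 17.76, 25.99]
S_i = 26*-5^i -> [26, -130, 650, -3250, 16250]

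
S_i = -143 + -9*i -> [-143, -152, -161, -170, -179]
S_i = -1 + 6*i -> [-1, 5, 11, 17, 23]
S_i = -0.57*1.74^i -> [-0.57, -0.99, -1.73, -3.0, -5.22]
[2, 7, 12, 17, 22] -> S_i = 2 + 5*i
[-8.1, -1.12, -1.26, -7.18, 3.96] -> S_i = Random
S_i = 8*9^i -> [8, 72, 648, 5832, 52488]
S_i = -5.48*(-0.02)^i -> [-5.48, 0.11, -0.0, 0.0, -0.0]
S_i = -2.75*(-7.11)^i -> [-2.75, 19.55, -139.02, 988.42, -7027.67]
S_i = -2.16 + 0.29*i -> [-2.16, -1.87, -1.58, -1.29, -1.0]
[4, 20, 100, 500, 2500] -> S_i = 4*5^i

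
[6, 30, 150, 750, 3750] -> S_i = 6*5^i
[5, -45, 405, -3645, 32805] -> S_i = 5*-9^i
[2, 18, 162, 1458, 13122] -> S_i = 2*9^i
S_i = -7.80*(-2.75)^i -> [-7.8, 21.45, -58.99, 162.22, -446.09]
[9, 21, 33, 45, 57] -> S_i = 9 + 12*i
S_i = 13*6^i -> [13, 78, 468, 2808, 16848]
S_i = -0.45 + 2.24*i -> [-0.45, 1.79, 4.03, 6.27, 8.51]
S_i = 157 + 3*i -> [157, 160, 163, 166, 169]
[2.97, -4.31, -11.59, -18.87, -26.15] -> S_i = 2.97 + -7.28*i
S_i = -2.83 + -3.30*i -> [-2.83, -6.13, -9.43, -12.73, -16.03]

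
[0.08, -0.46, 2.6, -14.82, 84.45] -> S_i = 0.08*(-5.70)^i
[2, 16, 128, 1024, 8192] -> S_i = 2*8^i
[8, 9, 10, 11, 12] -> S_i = 8 + 1*i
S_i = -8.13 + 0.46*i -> [-8.13, -7.67, -7.21, -6.75, -6.29]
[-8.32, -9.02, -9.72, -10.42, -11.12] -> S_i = -8.32 + -0.70*i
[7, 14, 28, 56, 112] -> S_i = 7*2^i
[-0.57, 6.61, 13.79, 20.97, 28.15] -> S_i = -0.57 + 7.18*i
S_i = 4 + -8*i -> [4, -4, -12, -20, -28]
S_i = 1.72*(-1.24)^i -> [1.72, -2.13, 2.64, -3.28, 4.07]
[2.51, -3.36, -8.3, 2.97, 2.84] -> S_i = Random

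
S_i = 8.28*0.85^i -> [8.28, 7.04, 5.98, 5.08, 4.32]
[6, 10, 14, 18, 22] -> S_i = 6 + 4*i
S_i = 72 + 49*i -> [72, 121, 170, 219, 268]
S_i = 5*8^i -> [5, 40, 320, 2560, 20480]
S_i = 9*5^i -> [9, 45, 225, 1125, 5625]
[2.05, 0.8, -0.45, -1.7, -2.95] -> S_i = 2.05 + -1.25*i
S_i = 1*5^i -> [1, 5, 25, 125, 625]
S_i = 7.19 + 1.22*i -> [7.19, 8.41, 9.63, 10.85, 12.07]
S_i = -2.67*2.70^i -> [-2.67, -7.21, -19.46, -52.55, -141.89]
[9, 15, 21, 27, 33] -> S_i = 9 + 6*i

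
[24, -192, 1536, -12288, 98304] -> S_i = 24*-8^i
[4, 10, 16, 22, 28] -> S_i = 4 + 6*i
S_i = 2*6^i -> [2, 12, 72, 432, 2592]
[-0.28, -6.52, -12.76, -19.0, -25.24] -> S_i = -0.28 + -6.24*i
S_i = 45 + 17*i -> [45, 62, 79, 96, 113]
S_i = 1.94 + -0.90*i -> [1.94, 1.04, 0.14, -0.76, -1.66]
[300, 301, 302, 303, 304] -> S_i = 300 + 1*i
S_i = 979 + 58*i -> [979, 1037, 1095, 1153, 1211]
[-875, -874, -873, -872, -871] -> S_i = -875 + 1*i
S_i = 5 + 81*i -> [5, 86, 167, 248, 329]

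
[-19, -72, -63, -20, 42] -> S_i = Random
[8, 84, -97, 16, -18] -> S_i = Random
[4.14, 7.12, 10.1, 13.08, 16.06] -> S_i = 4.14 + 2.98*i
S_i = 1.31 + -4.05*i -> [1.31, -2.74, -6.79, -10.84, -14.89]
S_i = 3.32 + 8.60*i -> [3.32, 11.92, 20.52, 29.12, 37.72]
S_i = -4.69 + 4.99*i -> [-4.69, 0.3, 5.29, 10.28, 15.27]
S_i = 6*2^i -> [6, 12, 24, 48, 96]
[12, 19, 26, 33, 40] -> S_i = 12 + 7*i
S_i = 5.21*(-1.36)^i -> [5.21, -7.09, 9.64, -13.11, 17.82]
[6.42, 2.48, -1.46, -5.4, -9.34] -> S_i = 6.42 + -3.94*i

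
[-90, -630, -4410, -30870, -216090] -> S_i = -90*7^i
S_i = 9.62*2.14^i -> [9.62, 20.59, 44.06, 94.28, 201.76]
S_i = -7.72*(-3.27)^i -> [-7.72, 25.24, -82.55, 269.94, -882.69]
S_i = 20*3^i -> [20, 60, 180, 540, 1620]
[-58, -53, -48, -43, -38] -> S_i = -58 + 5*i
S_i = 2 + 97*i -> [2, 99, 196, 293, 390]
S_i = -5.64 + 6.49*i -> [-5.64, 0.85, 7.34, 13.83, 20.32]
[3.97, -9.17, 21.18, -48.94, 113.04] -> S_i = 3.97*(-2.31)^i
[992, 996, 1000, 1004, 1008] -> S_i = 992 + 4*i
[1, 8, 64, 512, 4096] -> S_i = 1*8^i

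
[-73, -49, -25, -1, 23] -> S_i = -73 + 24*i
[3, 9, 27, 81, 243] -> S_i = 3*3^i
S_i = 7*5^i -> [7, 35, 175, 875, 4375]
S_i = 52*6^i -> [52, 312, 1872, 11232, 67392]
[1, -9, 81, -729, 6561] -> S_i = 1*-9^i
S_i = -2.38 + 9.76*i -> [-2.38, 7.38, 17.14, 26.9, 36.66]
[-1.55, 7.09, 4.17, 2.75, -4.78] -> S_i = Random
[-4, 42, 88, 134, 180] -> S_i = -4 + 46*i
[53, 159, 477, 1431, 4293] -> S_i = 53*3^i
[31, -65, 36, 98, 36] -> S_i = Random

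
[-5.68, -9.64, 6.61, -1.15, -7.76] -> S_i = Random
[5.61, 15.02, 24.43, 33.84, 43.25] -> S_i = 5.61 + 9.41*i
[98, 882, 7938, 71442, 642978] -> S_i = 98*9^i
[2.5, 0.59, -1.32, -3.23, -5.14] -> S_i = 2.50 + -1.91*i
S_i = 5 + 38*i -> [5, 43, 81, 119, 157]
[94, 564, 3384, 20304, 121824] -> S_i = 94*6^i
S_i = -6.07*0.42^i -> [-6.07, -2.55, -1.07, -0.45, -0.19]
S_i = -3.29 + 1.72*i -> [-3.29, -1.57, 0.15, 1.87, 3.59]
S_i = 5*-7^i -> [5, -35, 245, -1715, 12005]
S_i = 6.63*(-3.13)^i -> [6.63, -20.75, 64.95, -203.3, 636.34]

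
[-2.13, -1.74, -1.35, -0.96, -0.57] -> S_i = -2.13 + 0.39*i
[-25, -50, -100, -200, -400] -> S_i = -25*2^i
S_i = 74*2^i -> [74, 148, 296, 592, 1184]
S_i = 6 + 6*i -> [6, 12, 18, 24, 30]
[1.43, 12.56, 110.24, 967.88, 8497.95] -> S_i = 1.43*8.78^i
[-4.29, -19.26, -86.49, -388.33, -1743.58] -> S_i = -4.29*4.49^i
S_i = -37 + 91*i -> [-37, 54, 145, 236, 327]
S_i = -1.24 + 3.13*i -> [-1.24, 1.89, 5.02, 8.15, 11.28]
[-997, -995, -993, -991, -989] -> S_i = -997 + 2*i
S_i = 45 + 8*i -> [45, 53, 61, 69, 77]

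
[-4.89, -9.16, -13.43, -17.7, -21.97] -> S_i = -4.89 + -4.27*i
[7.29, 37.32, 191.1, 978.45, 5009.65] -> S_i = 7.29*5.12^i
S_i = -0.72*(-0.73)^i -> [-0.72, 0.53, -0.38, 0.28, -0.2]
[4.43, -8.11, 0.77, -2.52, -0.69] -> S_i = Random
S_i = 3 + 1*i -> [3, 4, 5, 6, 7]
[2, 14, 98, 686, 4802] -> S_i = 2*7^i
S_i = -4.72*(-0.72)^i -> [-4.72, 3.4, -2.45, 1.76, -1.27]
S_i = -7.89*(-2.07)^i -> [-7.89, 16.33, -33.81, 69.98, -144.86]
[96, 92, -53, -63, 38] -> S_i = Random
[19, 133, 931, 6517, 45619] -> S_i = 19*7^i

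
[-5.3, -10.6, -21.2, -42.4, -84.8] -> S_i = -5.30*2.00^i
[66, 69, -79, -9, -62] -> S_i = Random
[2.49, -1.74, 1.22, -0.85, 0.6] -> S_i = 2.49*(-0.70)^i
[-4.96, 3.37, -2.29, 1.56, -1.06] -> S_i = -4.96*(-0.68)^i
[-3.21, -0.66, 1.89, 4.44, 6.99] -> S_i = -3.21 + 2.55*i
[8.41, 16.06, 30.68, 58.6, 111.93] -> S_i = 8.41*1.91^i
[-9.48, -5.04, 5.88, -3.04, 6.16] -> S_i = Random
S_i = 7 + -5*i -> [7, 2, -3, -8, -13]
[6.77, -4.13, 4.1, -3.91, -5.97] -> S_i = Random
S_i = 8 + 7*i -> [8, 15, 22, 29, 36]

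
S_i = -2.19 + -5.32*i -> [-2.19, -7.51, -12.83, -18.15, -23.47]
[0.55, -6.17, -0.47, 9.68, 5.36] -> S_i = Random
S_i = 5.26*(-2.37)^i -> [5.26, -12.47, 29.54, -70.02, 165.95]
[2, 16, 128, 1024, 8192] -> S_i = 2*8^i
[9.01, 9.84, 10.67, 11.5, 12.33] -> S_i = 9.01 + 0.83*i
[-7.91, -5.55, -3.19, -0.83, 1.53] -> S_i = -7.91 + 2.36*i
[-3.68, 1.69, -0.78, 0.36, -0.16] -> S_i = -3.68*(-0.46)^i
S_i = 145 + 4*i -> [145, 149, 153, 157, 161]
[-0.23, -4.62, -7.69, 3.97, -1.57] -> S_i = Random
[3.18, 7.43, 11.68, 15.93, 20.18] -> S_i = 3.18 + 4.25*i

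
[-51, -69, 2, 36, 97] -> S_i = Random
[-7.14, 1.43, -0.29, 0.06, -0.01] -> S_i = -7.14*(-0.20)^i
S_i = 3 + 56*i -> [3, 59, 115, 171, 227]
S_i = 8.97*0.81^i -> [8.97, 7.27, 5.89, 4.77, 3.86]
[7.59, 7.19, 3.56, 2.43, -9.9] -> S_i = Random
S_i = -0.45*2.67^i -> [-0.45, -1.2, -3.21, -8.57, -22.87]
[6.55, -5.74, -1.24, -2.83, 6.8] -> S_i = Random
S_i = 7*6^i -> [7, 42, 252, 1512, 9072]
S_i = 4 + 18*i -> [4, 22, 40, 58, 76]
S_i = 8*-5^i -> [8, -40, 200, -1000, 5000]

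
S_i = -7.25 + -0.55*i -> [-7.25, -7.8, -8.35, -8.9, -9.45]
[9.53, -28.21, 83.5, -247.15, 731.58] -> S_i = 9.53*(-2.96)^i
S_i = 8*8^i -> [8, 64, 512, 4096, 32768]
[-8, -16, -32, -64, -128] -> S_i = -8*2^i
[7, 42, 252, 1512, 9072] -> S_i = 7*6^i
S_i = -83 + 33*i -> [-83, -50, -17, 16, 49]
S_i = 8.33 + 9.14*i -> [8.33, 17.47, 26.61, 35.75, 44.89]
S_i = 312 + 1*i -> [312, 313, 314, 315, 316]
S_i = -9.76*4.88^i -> [-9.76, -47.63, -232.43, -1134.25, -5535.15]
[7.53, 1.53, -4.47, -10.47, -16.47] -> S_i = 7.53 + -6.00*i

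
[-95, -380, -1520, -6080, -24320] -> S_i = -95*4^i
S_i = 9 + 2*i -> [9, 11, 13, 15, 17]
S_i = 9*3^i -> [9, 27, 81, 243, 729]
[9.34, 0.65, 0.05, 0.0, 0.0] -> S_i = 9.34*0.07^i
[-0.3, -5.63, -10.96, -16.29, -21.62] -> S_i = -0.30 + -5.33*i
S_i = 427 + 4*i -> [427, 431, 435, 439, 443]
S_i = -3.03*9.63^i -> [-3.03, -29.18, -280.99, -2705.96, -26058.4]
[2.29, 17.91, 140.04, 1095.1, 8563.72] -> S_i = 2.29*7.82^i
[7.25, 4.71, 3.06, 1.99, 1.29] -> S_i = 7.25*0.65^i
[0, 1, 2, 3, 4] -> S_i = 0 + 1*i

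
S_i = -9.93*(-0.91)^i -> [-9.93, 9.04, -8.22, 7.48, -6.81]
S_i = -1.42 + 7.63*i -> [-1.42, 6.21, 13.84, 21.47, 29.1]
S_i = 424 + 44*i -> [424, 468, 512, 556, 600]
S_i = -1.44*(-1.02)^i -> [-1.44, 1.47, -1.5, 1.53, -1.56]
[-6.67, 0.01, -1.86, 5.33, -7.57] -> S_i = Random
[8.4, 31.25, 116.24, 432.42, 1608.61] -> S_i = 8.40*3.72^i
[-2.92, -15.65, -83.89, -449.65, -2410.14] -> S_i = -2.92*5.36^i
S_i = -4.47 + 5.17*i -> [-4.47, 0.7, 5.87, 11.04, 16.21]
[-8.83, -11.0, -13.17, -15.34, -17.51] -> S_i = -8.83 + -2.17*i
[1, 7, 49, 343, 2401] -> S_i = 1*7^i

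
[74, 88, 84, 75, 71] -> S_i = Random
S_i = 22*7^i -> [22, 154, 1078, 7546, 52822]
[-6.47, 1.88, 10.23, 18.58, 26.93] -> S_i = -6.47 + 8.35*i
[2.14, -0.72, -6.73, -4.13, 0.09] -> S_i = Random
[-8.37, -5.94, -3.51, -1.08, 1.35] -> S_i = -8.37 + 2.43*i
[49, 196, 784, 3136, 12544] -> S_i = 49*4^i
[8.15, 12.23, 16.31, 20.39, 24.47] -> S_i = 8.15 + 4.08*i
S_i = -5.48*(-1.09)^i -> [-5.48, 5.97, -6.51, 7.1, -7.74]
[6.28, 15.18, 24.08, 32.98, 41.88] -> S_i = 6.28 + 8.90*i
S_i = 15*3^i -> [15, 45, 135, 405, 1215]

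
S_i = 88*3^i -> [88, 264, 792, 2376, 7128]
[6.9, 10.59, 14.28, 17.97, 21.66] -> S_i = 6.90 + 3.69*i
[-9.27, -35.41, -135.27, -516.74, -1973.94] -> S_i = -9.27*3.82^i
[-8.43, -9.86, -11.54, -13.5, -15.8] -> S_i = -8.43*1.17^i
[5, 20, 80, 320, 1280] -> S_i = 5*4^i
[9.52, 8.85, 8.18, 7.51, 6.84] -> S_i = 9.52 + -0.67*i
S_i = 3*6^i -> [3, 18, 108, 648, 3888]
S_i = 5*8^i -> [5, 40, 320, 2560, 20480]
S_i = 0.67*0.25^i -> [0.67, 0.17, 0.04, 0.01, 0.0]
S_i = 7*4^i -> [7, 28, 112, 448, 1792]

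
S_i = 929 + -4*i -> [929, 925, 921, 917, 913]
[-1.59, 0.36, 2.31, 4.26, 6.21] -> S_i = -1.59 + 1.95*i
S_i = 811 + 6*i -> [811, 817, 823, 829, 835]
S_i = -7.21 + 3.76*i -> [-7.21, -3.45, 0.31, 4.07, 7.83]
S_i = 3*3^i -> [3, 9, 27, 81, 243]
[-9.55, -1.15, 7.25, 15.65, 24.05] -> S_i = -9.55 + 8.40*i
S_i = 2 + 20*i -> [2, 22, 42, 62, 82]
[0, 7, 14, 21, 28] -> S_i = 0 + 7*i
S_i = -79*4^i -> [-79, -316, -1264, -5056, -20224]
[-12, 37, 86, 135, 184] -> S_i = -12 + 49*i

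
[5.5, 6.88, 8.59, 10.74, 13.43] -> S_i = 5.50*1.25^i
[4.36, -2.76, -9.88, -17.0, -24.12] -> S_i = 4.36 + -7.12*i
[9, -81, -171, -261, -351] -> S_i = 9 + -90*i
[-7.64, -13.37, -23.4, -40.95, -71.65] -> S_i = -7.64*1.75^i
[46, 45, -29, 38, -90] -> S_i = Random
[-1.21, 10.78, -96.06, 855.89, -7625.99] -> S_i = -1.21*(-8.91)^i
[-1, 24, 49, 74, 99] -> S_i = -1 + 25*i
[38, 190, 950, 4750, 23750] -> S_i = 38*5^i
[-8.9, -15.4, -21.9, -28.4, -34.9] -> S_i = -8.90 + -6.50*i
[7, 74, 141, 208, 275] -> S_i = 7 + 67*i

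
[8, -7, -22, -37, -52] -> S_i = 8 + -15*i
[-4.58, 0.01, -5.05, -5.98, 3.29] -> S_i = Random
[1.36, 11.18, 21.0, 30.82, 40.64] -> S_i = 1.36 + 9.82*i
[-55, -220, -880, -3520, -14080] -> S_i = -55*4^i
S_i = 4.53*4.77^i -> [4.53, 21.61, 103.07, 491.65, 2345.16]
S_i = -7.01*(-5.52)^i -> [-7.01, 38.7, -213.6, 1179.06, -6508.4]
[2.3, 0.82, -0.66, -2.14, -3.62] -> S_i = 2.30 + -1.48*i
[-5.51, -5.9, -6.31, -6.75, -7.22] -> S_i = -5.51*1.07^i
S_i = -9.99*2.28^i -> [-9.99, -22.78, -51.93, -118.4, -269.96]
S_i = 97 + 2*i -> [97, 99, 101, 103, 105]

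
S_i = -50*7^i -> [-50, -350, -2450, -17150, -120050]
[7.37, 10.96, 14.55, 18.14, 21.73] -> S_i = 7.37 + 3.59*i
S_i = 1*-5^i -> [1, -5, 25, -125, 625]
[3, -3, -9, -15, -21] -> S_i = 3 + -6*i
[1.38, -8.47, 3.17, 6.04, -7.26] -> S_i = Random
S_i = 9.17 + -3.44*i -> [9.17, 5.73, 2.29, -1.15, -4.59]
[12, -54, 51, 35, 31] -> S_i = Random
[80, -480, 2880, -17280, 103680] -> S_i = 80*-6^i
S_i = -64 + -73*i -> [-64, -137, -210, -283, -356]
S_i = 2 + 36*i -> [2, 38, 74, 110, 146]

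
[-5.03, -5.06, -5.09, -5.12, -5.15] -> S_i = -5.03 + -0.03*i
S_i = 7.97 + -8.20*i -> [7.97, -0.23, -8.43, -16.63, -24.83]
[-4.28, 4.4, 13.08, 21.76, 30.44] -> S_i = -4.28 + 8.68*i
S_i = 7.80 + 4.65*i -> [7.8, 12.45, 17.1, 21.75, 26.4]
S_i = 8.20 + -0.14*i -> [8.2, 8.06, 7.92, 7.78, 7.64]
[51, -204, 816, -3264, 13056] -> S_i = 51*-4^i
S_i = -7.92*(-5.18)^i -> [-7.92, 41.03, -212.51, 1100.82, -5702.22]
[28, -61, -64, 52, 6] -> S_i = Random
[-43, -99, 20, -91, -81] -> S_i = Random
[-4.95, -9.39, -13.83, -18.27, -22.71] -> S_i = -4.95 + -4.44*i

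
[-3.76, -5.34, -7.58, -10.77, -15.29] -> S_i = -3.76*1.42^i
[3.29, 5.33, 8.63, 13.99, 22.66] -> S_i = 3.29*1.62^i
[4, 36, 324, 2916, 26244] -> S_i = 4*9^i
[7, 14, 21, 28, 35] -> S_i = 7 + 7*i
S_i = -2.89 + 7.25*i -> [-2.89, 4.36, 11.61, 18.86, 26.11]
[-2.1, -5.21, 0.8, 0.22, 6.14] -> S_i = Random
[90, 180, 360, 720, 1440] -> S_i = 90*2^i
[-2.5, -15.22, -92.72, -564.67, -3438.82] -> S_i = -2.50*6.09^i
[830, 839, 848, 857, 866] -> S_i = 830 + 9*i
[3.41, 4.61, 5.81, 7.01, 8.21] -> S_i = 3.41 + 1.20*i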